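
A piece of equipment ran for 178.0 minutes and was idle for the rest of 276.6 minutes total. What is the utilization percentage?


Utilization = busy / total × 100
= 178.0 / 276.6 × 100
= 64.4%


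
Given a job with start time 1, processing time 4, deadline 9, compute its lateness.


Completion = 1 + 4 = 5
Lateness = C - d = 5 - 9
= -4


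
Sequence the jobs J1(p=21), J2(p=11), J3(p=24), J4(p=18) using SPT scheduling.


SPT: sort by shortest processing time
  J2: p=11
  J4: p=18
  J1: p=21
  J3: p=24
Order: J2 → J4 → J1 → J3


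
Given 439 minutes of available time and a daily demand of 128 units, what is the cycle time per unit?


Cycle time = available time / demand
= 439 / 128
= 3.43 min/unit


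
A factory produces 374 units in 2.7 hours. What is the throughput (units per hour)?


Throughput = units / time
= 374 / 2.7
= 138.5 units/hour


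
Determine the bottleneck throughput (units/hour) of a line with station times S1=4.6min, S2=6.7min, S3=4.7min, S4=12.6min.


Bottleneck = longest station time
Station times: [4.6, 6.7, 4.7, 12.6]
Max = 12.6 min
Rate = 60 / 12.6
= 4.76 units/hour (bottleneck: 12.6min)


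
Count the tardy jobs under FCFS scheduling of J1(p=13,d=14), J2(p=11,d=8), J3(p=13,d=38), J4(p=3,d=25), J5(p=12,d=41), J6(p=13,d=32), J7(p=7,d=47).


Completion vs due date:
  J1: C=13, d=14 → on time
  J2: C=24, d=8 → TARDY
  J3: C=37, d=38 → on time
  J4: C=40, d=25 → TARDY
  J5: C=52, d=41 → TARDY
  J6: C=65, d=32 → TARDY
  J7: C=72, d=47 → TARDY
Tardy jobs: J2, J4, J5, J6, J7
Count = 5


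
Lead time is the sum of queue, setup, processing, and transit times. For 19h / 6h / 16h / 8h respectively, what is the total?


Lead time = queue + setup + processing + transit
= 19 + 6 + 16 + 8
= 49 hours


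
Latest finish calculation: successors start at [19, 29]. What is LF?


LF = min of all successor start times
Successors start at: [19, 29]
LF = min(19, 29)
= 19


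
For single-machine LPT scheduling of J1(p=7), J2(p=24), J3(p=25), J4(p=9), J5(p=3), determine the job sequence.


LPT: sort by longest processing time first
  J3: p=25
  J2: p=24
  J4: p=9
  J1: p=7
  J5: p=3
Order: J3 → J2 → J4 → J1 → J5


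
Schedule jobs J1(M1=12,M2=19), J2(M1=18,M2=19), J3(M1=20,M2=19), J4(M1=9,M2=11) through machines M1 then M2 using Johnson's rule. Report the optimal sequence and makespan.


Johnson's rule:
Group 1 (M1≤M2, sort by M1): ['J4', 'J1', 'J2']
Group 2 (M1>M2, sort desc M2): ['J3']
Sequence: J4 → J1 → J2 → J3
Makespan calculation:
  J4: M1 done=9, M2 done=20
  J1: M1 done=21, M2 done=40
  J2: M1 done=39, M2 done=59
  J3: M1 done=59, M2 done=78
= Sequence: J4 → J1 → J2 → J3, Makespan: 78


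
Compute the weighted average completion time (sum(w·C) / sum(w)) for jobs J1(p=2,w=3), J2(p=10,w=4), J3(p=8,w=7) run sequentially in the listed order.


Completion times:
  J1: C=2, w×C=3×2=6
  J2: C=12, w×C=4×12=48
  J3: C=20, w×C=7×20=140
Sum w×C = 194
Sum w = 14
Weighted avg = 194/14
= 13.86


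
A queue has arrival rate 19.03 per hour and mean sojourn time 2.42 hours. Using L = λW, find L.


Little's law: L = λ × W
= 19.03 × 2.42
= 46.05


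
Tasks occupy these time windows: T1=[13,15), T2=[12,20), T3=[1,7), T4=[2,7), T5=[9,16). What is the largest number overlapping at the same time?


Check each time point for overlaps:
  t=13: 3 tasks active (T1, T2, T5)
Max concurrent = 3


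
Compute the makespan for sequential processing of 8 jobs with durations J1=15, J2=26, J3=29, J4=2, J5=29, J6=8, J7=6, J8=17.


Sequential makespan: sum all processing times
= 15 + 26 + 29 + 2 + 29 + 8 + 6 + 17
= 132 time units


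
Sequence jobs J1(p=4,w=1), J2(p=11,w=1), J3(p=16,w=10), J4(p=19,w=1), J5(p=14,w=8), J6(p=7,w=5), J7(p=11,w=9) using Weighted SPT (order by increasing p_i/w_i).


WSPT (Smith's rule): sort by p/w ascending
  J7: p/w = 11/9 = 1.222
  J6: p/w = 7/5 = 1.400
  J3: p/w = 16/10 = 1.600
  J5: p/w = 14/8 = 1.750
  J1: p/w = 4/1 = 4.000
  J2: p/w = 11/1 = 11.000
  J4: p/w = 19/1 = 19.000
Order: J7 → J6 → J3 → J5 → J1 → J2 → J4


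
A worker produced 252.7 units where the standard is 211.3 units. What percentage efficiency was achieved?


Efficiency = (actual / standard) × 100
= (252.7 / 211.3) × 100
= 119.6%


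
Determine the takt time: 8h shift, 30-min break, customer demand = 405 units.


Available = 8×60 - 30 = 450 min
Takt time = 450 / 405
= 1.11 min/unit


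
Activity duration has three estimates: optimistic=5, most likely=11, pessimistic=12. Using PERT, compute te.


te = (o + 4m + p) / 6
= (5 + 4×11 + 12) / 6
= (5 + 44 + 12) / 6
= 61 / 6
= 10.17


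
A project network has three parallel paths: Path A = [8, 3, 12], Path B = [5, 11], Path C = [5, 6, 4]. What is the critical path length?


Path A: 8 + 3 + 12 = 23
Path B: 5 + 11 = 16
Path C: 5 + 6 + 4 = 15
Critical path = longest = max(23, 16, 15)
= 23 (Path A)


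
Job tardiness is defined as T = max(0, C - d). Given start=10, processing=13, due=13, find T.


Completion = start + processing = 10 + 13 = 23
Tardiness = max(0, C - d) = max(0, 23 - 13)
= max(0, 10)
= 10


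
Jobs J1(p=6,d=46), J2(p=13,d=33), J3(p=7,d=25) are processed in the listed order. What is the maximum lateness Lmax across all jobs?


Lateness per job (L = C - d):
  J1: C=6, d=46, L=-40
  J2: C=19, d=33, L=-14
  J3: C=26, d=25, L=1
Lmax = max(-40, -14, 1)
= 1


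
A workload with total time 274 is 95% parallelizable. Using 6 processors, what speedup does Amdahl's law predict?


Amdahl's law: T_p = T × ((1-p) + p/N)
= 274 × ((1-0.95) + 0.95/6)
= 274 × (0.05 + 0.1583)
= 274 × 0.2083
= 57.08
Speedup = 274/57.08
= 4.80×


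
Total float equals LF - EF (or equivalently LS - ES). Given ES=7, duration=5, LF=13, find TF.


EF = ES + duration = 7 + 5 = 12
LS = LF - duration = 13 - 5 = 8
Total Float = LF - EF = 13 - 12
(or LS - ES = 8 - 7)
= 1


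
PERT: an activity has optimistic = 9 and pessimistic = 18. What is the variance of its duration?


σ² = ((p - o) / 6)² = (p - o)² / 36
= (18 - 9)² / 36
= 9² / 36
= 81 / 36
= 2.2500


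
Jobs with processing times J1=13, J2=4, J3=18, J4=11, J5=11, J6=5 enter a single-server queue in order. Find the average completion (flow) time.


Completion times:
  J1: completes at 13
  J2: completes at 17
  J3: completes at 35
  J4: completes at 46
  J5: completes at 57
  J6: completes at 62
Sum = 230
Average = 230/6
= 38.33


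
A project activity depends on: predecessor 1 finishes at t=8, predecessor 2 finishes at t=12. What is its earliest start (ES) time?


ES = max of all predecessor completion times
Predecessors: [8, 12]
ES = max(8, 12)
= 12


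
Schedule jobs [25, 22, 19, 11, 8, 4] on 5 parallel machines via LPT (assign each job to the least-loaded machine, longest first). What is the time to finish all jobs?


Jobs (LPT sorted): [25, 22, 19, 11, 8, 4]
Machines: 5
  J=25 → Machine 1 (load: 0+25=25)
  J=22 → Machine 2 (load: 0+22=22)
  J=19 → Machine 3 (load: 0+19=19)
  J=11 → Machine 4 (load: 0+11=11)
  J=8 → Machine 5 (load: 0+8=8)
  J=4 → Machine 5 (load: 8+4=12)
Machine loads: [25, 22, 19, 11, 12]
Makespan = max = 25 time units


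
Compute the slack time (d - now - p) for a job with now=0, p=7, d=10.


Slack = due - current_time - processing
= 10 - 0 - 7
= 3


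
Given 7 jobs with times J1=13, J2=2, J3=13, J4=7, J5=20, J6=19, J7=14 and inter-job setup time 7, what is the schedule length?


Makespan = Σ processing + (n-1) × setup
= (13 + 2 + 13 + 7 + 20 + 19 + 14) + (7-1)×7
= 88 + 42
= 130 time units


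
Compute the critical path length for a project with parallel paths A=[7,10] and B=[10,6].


Path A: 7 + 10 = 17
Path B: 10 + 6 = 16
Critical path = longest = max(17, 16)
= 17 (Path A)


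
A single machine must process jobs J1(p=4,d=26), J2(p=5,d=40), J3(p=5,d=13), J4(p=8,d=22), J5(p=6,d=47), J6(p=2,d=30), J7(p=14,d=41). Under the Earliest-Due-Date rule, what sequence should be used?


EDD: sort by earliest due date
  J3: d=13, p=5
  J4: d=22, p=8
  J1: d=26, p=4
  J6: d=30, p=2
  J2: d=40, p=5
  J7: d=41, p=14
  J5: d=47, p=6
Order: J3 → J4 → J1 → J6 → J2 → J7 → J5


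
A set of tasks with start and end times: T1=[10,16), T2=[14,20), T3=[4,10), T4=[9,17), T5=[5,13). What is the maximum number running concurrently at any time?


Check each time point for overlaps:
  t=9: 3 tasks active (T3, T4, T5)
Max concurrent = 3


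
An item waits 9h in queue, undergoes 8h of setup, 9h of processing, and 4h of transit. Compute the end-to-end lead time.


Lead time = queue + setup + processing + transit
= 9 + 8 + 9 + 4
= 30 hours


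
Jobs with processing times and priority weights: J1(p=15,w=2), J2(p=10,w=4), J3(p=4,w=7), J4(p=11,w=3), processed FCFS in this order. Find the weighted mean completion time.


Completion times:
  J1: C=15, w×C=2×15=30
  J2: C=25, w×C=4×25=100
  J3: C=29, w×C=7×29=203
  J4: C=40, w×C=3×40=120
Sum w×C = 453
Sum w = 16
Weighted avg = 453/16
= 28.31


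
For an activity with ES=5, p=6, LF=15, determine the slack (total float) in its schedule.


EF = ES + duration = 5 + 6 = 11
LS = LF - duration = 15 - 6 = 9
Total Float = LF - EF = 15 - 11
(or LS - ES = 9 - 5)
= 4


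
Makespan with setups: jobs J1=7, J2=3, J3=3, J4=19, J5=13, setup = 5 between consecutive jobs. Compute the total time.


Makespan = Σ processing + (n-1) × setup
= (7 + 3 + 3 + 19 + 13) + (5-1)×5
= 45 + 20
= 65 time units


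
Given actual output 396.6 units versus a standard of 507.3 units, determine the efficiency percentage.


Efficiency = (actual / standard) × 100
= (396.6 / 507.3) × 100
= 78.2%


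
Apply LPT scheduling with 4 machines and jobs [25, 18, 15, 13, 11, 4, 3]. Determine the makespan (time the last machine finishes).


Jobs (LPT sorted): [25, 18, 15, 13, 11, 4, 3]
Machines: 4
  J=25 → Machine 1 (load: 0+25=25)
  J=18 → Machine 2 (load: 0+18=18)
  J=15 → Machine 3 (load: 0+15=15)
  J=13 → Machine 4 (load: 0+13=13)
  J=11 → Machine 4 (load: 13+11=24)
  J=4 → Machine 3 (load: 15+4=19)
  J=3 → Machine 2 (load: 18+3=21)
Machine loads: [25, 21, 19, 24]
Makespan = max = 25 time units


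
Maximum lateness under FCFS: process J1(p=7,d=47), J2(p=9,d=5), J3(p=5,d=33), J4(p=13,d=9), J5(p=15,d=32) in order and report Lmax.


Lateness per job (L = C - d):
  J1: C=7, d=47, L=-40
  J2: C=16, d=5, L=11
  J3: C=21, d=33, L=-12
  J4: C=34, d=9, L=25
  J5: C=49, d=32, L=17
Lmax = max(-40, 11, -12, 25, 17)
= 25


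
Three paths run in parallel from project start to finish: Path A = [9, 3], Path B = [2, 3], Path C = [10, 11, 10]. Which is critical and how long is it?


Path A: 9 + 3 = 12
Path B: 2 + 3 = 5
Path C: 10 + 11 + 10 = 31
Critical path = longest = max(12, 5, 31)
= 31 (Path C)


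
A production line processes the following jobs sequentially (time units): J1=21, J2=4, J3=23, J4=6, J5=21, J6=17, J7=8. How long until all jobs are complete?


Sequential makespan: sum all processing times
= 21 + 4 + 23 + 6 + 21 + 17 + 8
= 100 time units


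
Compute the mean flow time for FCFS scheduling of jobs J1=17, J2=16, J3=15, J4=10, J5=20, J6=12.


Completion times:
  J1: completes at 17
  J2: completes at 33
  J3: completes at 48
  J4: completes at 58
  J5: completes at 78
  J6: completes at 90
Sum = 324
Average = 324/6
= 54.00


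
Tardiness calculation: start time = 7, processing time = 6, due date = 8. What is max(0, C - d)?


Completion = start + processing = 7 + 6 = 13
Tardiness = max(0, C - d) = max(0, 13 - 8)
= max(0, 5)
= 5


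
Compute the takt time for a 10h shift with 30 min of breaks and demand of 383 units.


Available = 10×60 - 30 = 570 min
Takt time = 570 / 383
= 1.49 min/unit


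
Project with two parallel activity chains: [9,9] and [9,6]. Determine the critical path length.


Path A: 9 + 9 = 18
Path B: 9 + 6 = 15
Critical path = longest = max(18, 15)
= 18 (Path A)


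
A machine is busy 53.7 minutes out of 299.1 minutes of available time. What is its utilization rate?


Utilization = busy / total × 100
= 53.7 / 299.1 × 100
= 18.0%


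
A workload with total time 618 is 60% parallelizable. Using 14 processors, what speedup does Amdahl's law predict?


Amdahl's law: T_p = T × ((1-p) + p/N)
= 618 × ((1-0.6) + 0.6/14)
= 618 × (0.40 + 0.0429)
= 618 × 0.4429
= 273.69
Speedup = 618/273.69
= 2.26×


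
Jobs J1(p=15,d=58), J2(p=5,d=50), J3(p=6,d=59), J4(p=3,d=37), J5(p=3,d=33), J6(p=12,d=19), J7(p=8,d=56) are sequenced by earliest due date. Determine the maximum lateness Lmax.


EDD order: J6 → J5 → J4 → J2 → J7 → J1 → J3
Completion and lateness:
  J6: C=12, d=19, L=12-19=-7
  J5: C=15, d=33, L=15-33=-18
  J4: C=18, d=37, L=18-37=-19
  J2: C=23, d=50, L=23-50=-27
  J7: C=31, d=56, L=31-56=-25
  J1: C=46, d=58, L=46-58=-12
  J3: C=52, d=59, L=52-59=-7
Lmax = max(-7, -18, -19, -27, -25, -12, -7)
= -7


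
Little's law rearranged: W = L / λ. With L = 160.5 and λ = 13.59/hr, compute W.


Little's law: L = λW → W = L / λ
= 160.5 / 13.59
= 11.81 hours


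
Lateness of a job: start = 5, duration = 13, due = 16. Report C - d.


Completion = 5 + 13 = 18
Lateness = C - d = 18 - 16
= 2


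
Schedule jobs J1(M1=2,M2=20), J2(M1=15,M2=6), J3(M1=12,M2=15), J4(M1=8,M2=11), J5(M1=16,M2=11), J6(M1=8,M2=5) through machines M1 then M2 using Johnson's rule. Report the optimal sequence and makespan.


Johnson's rule:
Group 1 (M1≤M2, sort by M1): ['J1', 'J4', 'J3']
Group 2 (M1>M2, sort desc M2): ['J5', 'J2', 'J6']
Sequence: J1 → J4 → J3 → J5 → J2 → J6
Makespan calculation:
  J1: M1 done=2, M2 done=22
  J4: M1 done=10, M2 done=33
  J3: M1 done=22, M2 done=48
  J5: M1 done=38, M2 done=59
  J2: M1 done=53, M2 done=65
  J6: M1 done=61, M2 done=70
= Sequence: J1 → J4 → J3 → J5 → J2 → J6, Makespan: 70


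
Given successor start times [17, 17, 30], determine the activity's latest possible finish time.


LF = min of all successor start times
Successors start at: [17, 17, 30]
LF = min(17, 17, 30)
= 17


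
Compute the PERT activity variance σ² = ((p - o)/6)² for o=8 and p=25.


σ² = ((p - o) / 6)² = (p - o)² / 36
= (25 - 8)² / 36
= 17² / 36
= 289 / 36
= 8.0278


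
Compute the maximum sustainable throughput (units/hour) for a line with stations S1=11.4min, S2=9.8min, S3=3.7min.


Bottleneck = longest station time
Station times: [11.4, 9.8, 3.7]
Max = 11.4 min
Rate = 60 / 11.4
= 5.26 units/hour (bottleneck: 11.4min)


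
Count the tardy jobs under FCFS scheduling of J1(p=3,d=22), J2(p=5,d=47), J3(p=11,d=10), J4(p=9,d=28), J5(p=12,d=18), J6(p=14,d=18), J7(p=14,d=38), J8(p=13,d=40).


Completion vs due date:
  J1: C=3, d=22 → on time
  J2: C=8, d=47 → on time
  J3: C=19, d=10 → TARDY
  J4: C=28, d=28 → on time
  J5: C=40, d=18 → TARDY
  J6: C=54, d=18 → TARDY
  J7: C=68, d=38 → TARDY
  J8: C=81, d=40 → TARDY
Tardy jobs: J3, J5, J6, J7, J8
Count = 5


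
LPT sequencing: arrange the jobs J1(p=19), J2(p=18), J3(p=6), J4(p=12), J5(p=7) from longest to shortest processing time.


LPT: sort by longest processing time first
  J1: p=19
  J2: p=18
  J4: p=12
  J5: p=7
  J3: p=6
Order: J1 → J2 → J4 → J5 → J3


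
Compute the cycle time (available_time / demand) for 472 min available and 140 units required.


Cycle time = available time / demand
= 472 / 140
= 3.37 min/unit


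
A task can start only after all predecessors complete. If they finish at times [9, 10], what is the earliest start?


ES = max of all predecessor completion times
Predecessors: [9, 10]
ES = max(9, 10)
= 10


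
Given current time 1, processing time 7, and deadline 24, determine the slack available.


Slack = due - current_time - processing
= 24 - 1 - 7
= 16


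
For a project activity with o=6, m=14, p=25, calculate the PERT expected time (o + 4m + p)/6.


te = (o + 4m + p) / 6
= (6 + 4×14 + 25) / 6
= (6 + 56 + 25) / 6
= 87 / 6
= 14.50


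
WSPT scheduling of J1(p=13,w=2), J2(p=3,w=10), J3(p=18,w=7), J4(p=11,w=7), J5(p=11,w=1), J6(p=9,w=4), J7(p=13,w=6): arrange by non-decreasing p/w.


WSPT (Smith's rule): sort by p/w ascending
  J2: p/w = 3/10 = 0.300
  J4: p/w = 11/7 = 1.571
  J7: p/w = 13/6 = 2.167
  J6: p/w = 9/4 = 2.250
  J3: p/w = 18/7 = 2.571
  J1: p/w = 13/2 = 6.500
  J5: p/w = 11/1 = 11.000
Order: J2 → J4 → J7 → J6 → J3 → J1 → J5


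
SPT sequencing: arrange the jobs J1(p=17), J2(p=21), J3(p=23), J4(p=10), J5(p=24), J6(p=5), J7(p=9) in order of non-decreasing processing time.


SPT: sort by shortest processing time
  J6: p=5
  J7: p=9
  J4: p=10
  J1: p=17
  J2: p=21
  J3: p=23
  J5: p=24
Order: J6 → J7 → J4 → J1 → J2 → J3 → J5


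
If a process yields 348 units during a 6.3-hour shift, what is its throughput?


Throughput = units / time
= 348 / 6.3
= 55.2 units/hour


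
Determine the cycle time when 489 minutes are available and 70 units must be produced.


Cycle time = available time / demand
= 489 / 70
= 6.99 min/unit


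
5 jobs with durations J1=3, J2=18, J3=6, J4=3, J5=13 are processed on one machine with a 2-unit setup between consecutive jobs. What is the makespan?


Makespan = Σ processing + (n-1) × setup
= (3 + 18 + 6 + 3 + 13) + (5-1)×2
= 43 + 8
= 51 time units


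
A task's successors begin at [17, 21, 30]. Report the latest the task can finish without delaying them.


LF = min of all successor start times
Successors start at: [17, 21, 30]
LF = min(17, 21, 30)
= 17


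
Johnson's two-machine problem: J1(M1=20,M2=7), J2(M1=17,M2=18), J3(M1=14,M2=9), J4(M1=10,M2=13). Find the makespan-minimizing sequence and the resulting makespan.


Johnson's rule:
Group 1 (M1≤M2, sort by M1): ['J4', 'J2']
Group 2 (M1>M2, sort desc M2): ['J3', 'J1']
Sequence: J4 → J2 → J3 → J1
Makespan calculation:
  J4: M1 done=10, M2 done=23
  J2: M1 done=27, M2 done=45
  J3: M1 done=41, M2 done=54
  J1: M1 done=61, M2 done=68
= Sequence: J4 → J2 → J3 → J1, Makespan: 68


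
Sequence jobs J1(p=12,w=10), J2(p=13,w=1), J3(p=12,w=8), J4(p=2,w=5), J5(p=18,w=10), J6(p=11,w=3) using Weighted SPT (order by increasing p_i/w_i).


WSPT (Smith's rule): sort by p/w ascending
  J4: p/w = 2/5 = 0.400
  J1: p/w = 12/10 = 1.200
  J3: p/w = 12/8 = 1.500
  J5: p/w = 18/10 = 1.800
  J6: p/w = 11/3 = 3.667
  J2: p/w = 13/1 = 13.000
Order: J4 → J1 → J3 → J5 → J6 → J2


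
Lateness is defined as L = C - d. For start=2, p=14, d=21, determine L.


Completion = 2 + 14 = 16
Lateness = C - d = 16 - 21
= -5


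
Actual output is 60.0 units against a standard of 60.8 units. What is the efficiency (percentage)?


Efficiency = (actual / standard) × 100
= (60.0 / 60.8) × 100
= 98.7%


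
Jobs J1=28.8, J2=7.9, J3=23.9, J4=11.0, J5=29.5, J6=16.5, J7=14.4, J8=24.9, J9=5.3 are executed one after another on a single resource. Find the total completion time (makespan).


Sequential makespan: sum all processing times
= 28.8 + 7.9 + 23.9 + 11.0 + 29.5 + 16.5 + 14.4 + 24.9 + 5.3
= 162.2 time units


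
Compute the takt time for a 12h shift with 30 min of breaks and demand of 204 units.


Available = 12×60 - 30 = 690 min
Takt time = 690 / 204
= 3.38 min/unit


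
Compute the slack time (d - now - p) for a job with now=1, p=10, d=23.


Slack = due - current_time - processing
= 23 - 1 - 10
= 12


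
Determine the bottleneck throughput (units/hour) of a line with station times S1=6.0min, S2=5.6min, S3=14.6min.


Bottleneck = longest station time
Station times: [6.0, 5.6, 14.6]
Max = 14.6 min
Rate = 60 / 14.6
= 4.11 units/hour (bottleneck: 14.6min)


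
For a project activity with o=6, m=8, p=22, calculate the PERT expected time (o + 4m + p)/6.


te = (o + 4m + p) / 6
= (6 + 4×8 + 22) / 6
= (6 + 32 + 22) / 6
= 60 / 6
= 10.00


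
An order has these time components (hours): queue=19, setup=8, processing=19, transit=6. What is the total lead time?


Lead time = queue + setup + processing + transit
= 19 + 8 + 19 + 6
= 52 hours


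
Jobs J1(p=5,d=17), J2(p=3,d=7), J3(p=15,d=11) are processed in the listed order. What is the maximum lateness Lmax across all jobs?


Lateness per job (L = C - d):
  J1: C=5, d=17, L=-12
  J2: C=8, d=7, L=1
  J3: C=23, d=11, L=12
Lmax = max(-12, 1, 12)
= 12


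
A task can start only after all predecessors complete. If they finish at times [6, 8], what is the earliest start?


ES = max of all predecessor completion times
Predecessors: [6, 8]
ES = max(6, 8)
= 8


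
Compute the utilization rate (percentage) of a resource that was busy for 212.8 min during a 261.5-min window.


Utilization = busy / total × 100
= 212.8 / 261.5 × 100
= 81.4%


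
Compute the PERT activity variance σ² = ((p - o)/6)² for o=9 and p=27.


σ² = ((p - o) / 6)² = (p - o)² / 36
= (27 - 9)² / 36
= 18² / 36
= 324 / 36
= 9.0000


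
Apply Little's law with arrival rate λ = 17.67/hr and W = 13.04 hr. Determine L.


Little's law: L = λ × W
= 17.67 × 13.04
= 230.42


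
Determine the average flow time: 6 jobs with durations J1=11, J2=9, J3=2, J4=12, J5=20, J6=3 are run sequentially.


Completion times:
  J1: completes at 11
  J2: completes at 20
  J3: completes at 22
  J4: completes at 34
  J5: completes at 54
  J6: completes at 57
Sum = 198
Average = 198/6
= 33.00


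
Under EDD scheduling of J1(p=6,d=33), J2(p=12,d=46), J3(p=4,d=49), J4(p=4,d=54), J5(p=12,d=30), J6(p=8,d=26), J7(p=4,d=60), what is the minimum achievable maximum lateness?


EDD order: J6 → J5 → J1 → J2 → J3 → J4 → J7
Completion and lateness:
  J6: C=8, d=26, L=8-26=-18
  J5: C=20, d=30, L=20-30=-10
  J1: C=26, d=33, L=26-33=-7
  J2: C=38, d=46, L=38-46=-8
  J3: C=42, d=49, L=42-49=-7
  J4: C=46, d=54, L=46-54=-8
  J7: C=50, d=60, L=50-60=-10
Lmax = max(-18, -10, -7, -8, -7, -8, -10)
= -7


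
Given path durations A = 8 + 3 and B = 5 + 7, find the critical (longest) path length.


Path A: 8 + 3 = 11
Path B: 5 + 7 = 12
Critical path = longest = max(11, 12)
= 12 (Path B)


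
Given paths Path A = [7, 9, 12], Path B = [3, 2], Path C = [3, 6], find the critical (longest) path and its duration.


Path A: 7 + 9 + 12 = 28
Path B: 3 + 2 = 5
Path C: 3 + 6 = 9
Critical path = longest = max(28, 5, 9)
= 28 (Path A)


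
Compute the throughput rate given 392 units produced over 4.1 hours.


Throughput = units / time
= 392 / 4.1
= 95.6 units/hour


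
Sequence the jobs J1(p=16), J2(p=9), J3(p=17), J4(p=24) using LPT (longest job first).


LPT: sort by longest processing time first
  J4: p=24
  J3: p=17
  J1: p=16
  J2: p=9
Order: J4 → J3 → J1 → J2


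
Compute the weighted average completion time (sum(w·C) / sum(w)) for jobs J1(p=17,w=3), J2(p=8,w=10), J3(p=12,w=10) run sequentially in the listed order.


Completion times:
  J1: C=17, w×C=3×17=51
  J2: C=25, w×C=10×25=250
  J3: C=37, w×C=10×37=370
Sum w×C = 671
Sum w = 23
Weighted avg = 671/23
= 29.17


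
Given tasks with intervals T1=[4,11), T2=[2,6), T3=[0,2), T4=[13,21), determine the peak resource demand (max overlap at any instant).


Check each time point for overlaps:
  t=4: 2 tasks active (T1, T2)
Max concurrent = 2


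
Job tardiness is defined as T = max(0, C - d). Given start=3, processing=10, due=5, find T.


Completion = start + processing = 3 + 10 = 13
Tardiness = max(0, C - d) = max(0, 13 - 5)
= max(0, 8)
= 8


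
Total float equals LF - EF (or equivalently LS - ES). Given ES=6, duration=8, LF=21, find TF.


EF = ES + duration = 6 + 8 = 14
LS = LF - duration = 21 - 8 = 13
Total Float = LF - EF = 21 - 14
(or LS - ES = 13 - 6)
= 7


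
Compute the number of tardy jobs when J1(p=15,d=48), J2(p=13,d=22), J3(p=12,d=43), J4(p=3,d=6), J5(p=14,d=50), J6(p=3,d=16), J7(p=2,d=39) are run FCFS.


Completion vs due date:
  J1: C=15, d=48 → on time
  J2: C=28, d=22 → TARDY
  J3: C=40, d=43 → on time
  J4: C=43, d=6 → TARDY
  J5: C=57, d=50 → TARDY
  J6: C=60, d=16 → TARDY
  J7: C=62, d=39 → TARDY
Tardy jobs: J2, J4, J5, J6, J7
Count = 5


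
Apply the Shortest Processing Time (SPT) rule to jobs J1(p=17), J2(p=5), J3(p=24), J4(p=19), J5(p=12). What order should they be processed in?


SPT: sort by shortest processing time
  J2: p=5
  J5: p=12
  J1: p=17
  J4: p=19
  J3: p=24
Order: J2 → J5 → J1 → J4 → J3


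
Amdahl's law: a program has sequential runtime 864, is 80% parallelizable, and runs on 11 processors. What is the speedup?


Amdahl's law: T_p = T × ((1-p) + p/N)
= 864 × ((1-0.8) + 0.8/11)
= 864 × (0.20 + 0.0727)
= 864 × 0.2727
= 235.64
Speedup = 864/235.64
= 3.67×


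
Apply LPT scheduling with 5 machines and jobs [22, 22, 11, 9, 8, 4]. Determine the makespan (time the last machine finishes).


Jobs (LPT sorted): [22, 22, 11, 9, 8, 4]
Machines: 5
  J=22 → Machine 1 (load: 0+22=22)
  J=22 → Machine 2 (load: 0+22=22)
  J=11 → Machine 3 (load: 0+11=11)
  J=9 → Machine 4 (load: 0+9=9)
  J=8 → Machine 5 (load: 0+8=8)
  J=4 → Machine 5 (load: 8+4=12)
Machine loads: [22, 22, 11, 9, 12]
Makespan = max = 22 time units


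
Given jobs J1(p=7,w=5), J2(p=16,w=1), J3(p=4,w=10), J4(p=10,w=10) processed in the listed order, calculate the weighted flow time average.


Completion times:
  J1: C=7, w×C=5×7=35
  J2: C=23, w×C=1×23=23
  J3: C=27, w×C=10×27=270
  J4: C=37, w×C=10×37=370
Sum w×C = 698
Sum w = 26
Weighted avg = 698/26
= 26.85


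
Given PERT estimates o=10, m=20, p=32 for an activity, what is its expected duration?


te = (o + 4m + p) / 6
= (10 + 4×20 + 32) / 6
= (10 + 80 + 32) / 6
= 122 / 6
= 20.33


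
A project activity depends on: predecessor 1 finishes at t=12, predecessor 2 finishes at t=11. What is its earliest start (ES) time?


ES = max of all predecessor completion times
Predecessors: [12, 11]
ES = max(12, 11)
= 12


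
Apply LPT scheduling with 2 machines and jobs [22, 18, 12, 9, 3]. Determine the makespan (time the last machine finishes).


Jobs (LPT sorted): [22, 18, 12, 9, 3]
Machines: 2
  J=22 → Machine 1 (load: 0+22=22)
  J=18 → Machine 2 (load: 0+18=18)
  J=12 → Machine 2 (load: 18+12=30)
  J=9 → Machine 1 (load: 22+9=31)
  J=3 → Machine 2 (load: 30+3=33)
Machine loads: [31, 33]
Makespan = max = 33 time units


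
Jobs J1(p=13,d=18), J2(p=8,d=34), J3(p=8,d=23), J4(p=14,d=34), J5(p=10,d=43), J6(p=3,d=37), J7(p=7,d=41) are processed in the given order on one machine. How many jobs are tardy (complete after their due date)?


Completion vs due date:
  J1: C=13, d=18 → on time
  J2: C=21, d=34 → on time
  J3: C=29, d=23 → TARDY
  J4: C=43, d=34 → TARDY
  J5: C=53, d=43 → TARDY
  J6: C=56, d=37 → TARDY
  J7: C=63, d=41 → TARDY
Tardy jobs: J3, J4, J5, J6, J7
Count = 5


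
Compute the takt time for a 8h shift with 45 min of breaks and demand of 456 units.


Available = 8×60 - 45 = 435 min
Takt time = 435 / 456
= 0.95 min/unit


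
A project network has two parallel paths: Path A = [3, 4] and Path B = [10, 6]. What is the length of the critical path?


Path A: 3 + 4 = 7
Path B: 10 + 6 = 16
Critical path = longest = max(7, 16)
= 16 (Path B)


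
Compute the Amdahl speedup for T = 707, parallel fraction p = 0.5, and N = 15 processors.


Amdahl's law: T_p = T × ((1-p) + p/N)
= 707 × ((1-0.5) + 0.5/15)
= 707 × (0.50 + 0.0333)
= 707 × 0.5333
= 377.07
Speedup = 707/377.07
= 1.88×


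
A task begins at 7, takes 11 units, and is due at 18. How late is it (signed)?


Completion = 7 + 11 = 18
Lateness = C - d = 18 - 18
= 0


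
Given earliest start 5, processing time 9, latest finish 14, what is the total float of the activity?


EF = ES + duration = 5 + 9 = 14
LS = LF - duration = 14 - 9 = 5
Total Float = LF - EF = 14 - 14
(or LS - ES = 5 - 5)
= 0


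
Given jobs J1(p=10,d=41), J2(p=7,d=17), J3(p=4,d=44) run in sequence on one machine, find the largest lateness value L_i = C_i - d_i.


Lateness per job (L = C - d):
  J1: C=10, d=41, L=-31
  J2: C=17, d=17, L=0
  J3: C=21, d=44, L=-23
Lmax = max(-31, 0, -23)
= 0


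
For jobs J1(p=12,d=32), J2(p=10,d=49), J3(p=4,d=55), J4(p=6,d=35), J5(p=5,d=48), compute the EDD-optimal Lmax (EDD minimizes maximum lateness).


EDD order: J1 → J4 → J5 → J2 → J3
Completion and lateness:
  J1: C=12, d=32, L=12-32=-20
  J4: C=18, d=35, L=18-35=-17
  J5: C=23, d=48, L=23-48=-25
  J2: C=33, d=49, L=33-49=-16
  J3: C=37, d=55, L=37-55=-18
Lmax = max(-20, -17, -25, -16, -18)
= -16


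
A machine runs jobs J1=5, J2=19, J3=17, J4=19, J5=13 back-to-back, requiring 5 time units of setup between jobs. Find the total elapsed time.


Makespan = Σ processing + (n-1) × setup
= (5 + 19 + 17 + 19 + 13) + (5-1)×5
= 73 + 20
= 93 time units


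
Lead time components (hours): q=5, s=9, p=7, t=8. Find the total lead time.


Lead time = queue + setup + processing + transit
= 5 + 9 + 7 + 8
= 29 hours


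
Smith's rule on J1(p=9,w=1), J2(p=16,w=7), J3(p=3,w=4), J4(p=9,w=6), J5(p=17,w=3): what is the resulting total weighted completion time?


WSPT order (by p/w): J3 → J4 → J2 → J5 → J1
  J3: C=3, w·C=4×3=12
  J4: C=12, w·C=6×12=72
  J2: C=28, w·C=7×28=196
  J5: C=45, w·C=3×45=135
  J1: C=54, w·C=1×54=54
Σ w·C = 469
= 469


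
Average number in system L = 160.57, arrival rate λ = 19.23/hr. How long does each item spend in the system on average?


Little's law: L = λW → W = L / λ
= 160.57 / 19.23
= 8.35 hours


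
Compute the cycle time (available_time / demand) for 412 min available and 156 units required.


Cycle time = available time / demand
= 412 / 156
= 2.64 min/unit


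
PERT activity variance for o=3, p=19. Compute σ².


σ² = ((p - o) / 6)² = (p - o)² / 36
= (19 - 3)² / 36
= 16² / 36
= 256 / 36
= 7.1111


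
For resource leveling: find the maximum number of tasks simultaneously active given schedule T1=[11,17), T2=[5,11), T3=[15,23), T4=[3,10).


Check each time point for overlaps:
  t=5: 2 tasks active (T2, T4)
Max concurrent = 2


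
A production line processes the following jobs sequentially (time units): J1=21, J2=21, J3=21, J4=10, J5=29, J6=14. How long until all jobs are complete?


Sequential makespan: sum all processing times
= 21 + 21 + 21 + 10 + 29 + 14
= 116 time units


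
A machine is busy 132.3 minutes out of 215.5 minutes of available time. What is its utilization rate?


Utilization = busy / total × 100
= 132.3 / 215.5 × 100
= 61.4%


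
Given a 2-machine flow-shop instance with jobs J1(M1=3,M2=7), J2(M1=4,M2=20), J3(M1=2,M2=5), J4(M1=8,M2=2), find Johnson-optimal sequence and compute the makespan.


Johnson's rule:
Group 1 (M1≤M2, sort by M1): ['J3', 'J1', 'J2']
Group 2 (M1>M2, sort desc M2): ['J4']
Sequence: J3 → J1 → J2 → J4
Makespan calculation:
  J3: M1 done=2, M2 done=7
  J1: M1 done=5, M2 done=14
  J2: M1 done=9, M2 done=34
  J4: M1 done=17, M2 done=36
= Sequence: J3 → J1 → J2 → J4, Makespan: 36


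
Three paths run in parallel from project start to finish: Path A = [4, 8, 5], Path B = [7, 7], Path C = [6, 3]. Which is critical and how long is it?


Path A: 4 + 8 + 5 = 17
Path B: 7 + 7 = 14
Path C: 6 + 3 = 9
Critical path = longest = max(17, 14, 9)
= 17 (Path A)


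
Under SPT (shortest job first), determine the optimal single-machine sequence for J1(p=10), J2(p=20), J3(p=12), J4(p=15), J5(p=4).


SPT: sort by shortest processing time
  J5: p=4
  J1: p=10
  J3: p=12
  J4: p=15
  J2: p=20
Order: J5 → J1 → J3 → J4 → J2


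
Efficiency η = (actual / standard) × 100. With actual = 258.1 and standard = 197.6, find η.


Efficiency = (actual / standard) × 100
= (258.1 / 197.6) × 100
= 130.6%


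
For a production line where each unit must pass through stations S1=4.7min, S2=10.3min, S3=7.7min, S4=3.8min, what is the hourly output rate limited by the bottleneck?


Bottleneck = longest station time
Station times: [4.7, 10.3, 7.7, 3.8]
Max = 10.3 min
Rate = 60 / 10.3
= 5.83 units/hour (bottleneck: 10.3min)


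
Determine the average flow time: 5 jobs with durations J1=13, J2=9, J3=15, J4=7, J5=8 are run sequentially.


Completion times:
  J1: completes at 13
  J2: completes at 22
  J3: completes at 37
  J4: completes at 44
  J5: completes at 52
Sum = 168
Average = 168/5
= 33.60


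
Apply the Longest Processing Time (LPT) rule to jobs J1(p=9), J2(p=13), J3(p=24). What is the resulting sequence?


LPT: sort by longest processing time first
  J3: p=24
  J2: p=13
  J1: p=9
Order: J3 → J2 → J1


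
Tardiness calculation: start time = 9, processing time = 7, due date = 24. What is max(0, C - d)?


Completion = start + processing = 9 + 7 = 16
Tardiness = max(0, C - d) = max(0, 16 - 24)
= max(0, -8)
= 0


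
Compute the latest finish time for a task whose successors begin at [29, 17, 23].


LF = min of all successor start times
Successors start at: [29, 17, 23]
LF = min(29, 17, 23)
= 17


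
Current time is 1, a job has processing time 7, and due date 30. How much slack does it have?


Slack = due - current_time - processing
= 30 - 1 - 7
= 22


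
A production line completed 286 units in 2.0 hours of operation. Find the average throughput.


Throughput = units / time
= 286 / 2.0
= 143.0 units/hour


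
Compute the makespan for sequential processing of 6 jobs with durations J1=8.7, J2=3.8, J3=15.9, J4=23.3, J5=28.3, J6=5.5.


Sequential makespan: sum all processing times
= 8.7 + 3.8 + 15.9 + 23.3 + 28.3 + 5.5
= 85.5 time units


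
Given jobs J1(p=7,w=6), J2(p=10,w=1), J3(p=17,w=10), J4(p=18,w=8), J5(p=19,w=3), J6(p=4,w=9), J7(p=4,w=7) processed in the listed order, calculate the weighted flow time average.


Completion times:
  J1: C=7, w×C=6×7=42
  J2: C=17, w×C=1×17=17
  J3: C=34, w×C=10×34=340
  J4: C=52, w×C=8×52=416
  J5: C=71, w×C=3×71=213
  J6: C=75, w×C=9×75=675
  J7: C=79, w×C=7×79=553
Sum w×C = 2256
Sum w = 44
Weighted avg = 2256/44
= 51.27


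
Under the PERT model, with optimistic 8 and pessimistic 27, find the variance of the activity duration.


σ² = ((p - o) / 6)² = (p - o)² / 36
= (27 - 8)² / 36
= 19² / 36
= 361 / 36
= 10.0278


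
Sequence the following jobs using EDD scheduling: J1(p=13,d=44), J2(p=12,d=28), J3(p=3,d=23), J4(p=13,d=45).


EDD: sort by earliest due date
  J3: d=23, p=3
  J2: d=28, p=12
  J1: d=44, p=13
  J4: d=45, p=13
Order: J3 → J2 → J1 → J4


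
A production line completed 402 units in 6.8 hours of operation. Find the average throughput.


Throughput = units / time
= 402 / 6.8
= 59.1 units/hour


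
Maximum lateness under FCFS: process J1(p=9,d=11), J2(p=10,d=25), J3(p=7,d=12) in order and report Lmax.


Lateness per job (L = C - d):
  J1: C=9, d=11, L=-2
  J2: C=19, d=25, L=-6
  J3: C=26, d=12, L=14
Lmax = max(-2, -6, 14)
= 14


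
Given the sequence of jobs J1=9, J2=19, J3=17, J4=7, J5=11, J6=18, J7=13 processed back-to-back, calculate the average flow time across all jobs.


Completion times:
  J1: completes at 9
  J2: completes at 28
  J3: completes at 45
  J4: completes at 52
  J5: completes at 63
  J6: completes at 81
  J7: completes at 94
Sum = 372
Average = 372/7
= 53.14


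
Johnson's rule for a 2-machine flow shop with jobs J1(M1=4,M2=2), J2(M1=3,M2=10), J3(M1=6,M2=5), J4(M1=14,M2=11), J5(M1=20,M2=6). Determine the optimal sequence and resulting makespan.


Johnson's rule:
Group 1 (M1≤M2, sort by M1): ['J2']
Group 2 (M1>M2, sort desc M2): ['J4', 'J5', 'J3', 'J1']
Sequence: J2 → J4 → J5 → J3 → J1
Makespan calculation:
  J2: M1 done=3, M2 done=13
  J4: M1 done=17, M2 done=28
  J5: M1 done=37, M2 done=43
  J3: M1 done=43, M2 done=48
  J1: M1 done=47, M2 done=50
= Sequence: J2 → J4 → J5 → J3 → J1, Makespan: 50


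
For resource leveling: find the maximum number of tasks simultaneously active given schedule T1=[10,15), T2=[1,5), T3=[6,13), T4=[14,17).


Check each time point for overlaps:
  t=10: 2 tasks active (T1, T3)
Max concurrent = 2


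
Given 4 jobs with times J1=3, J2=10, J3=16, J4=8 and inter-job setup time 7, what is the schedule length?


Makespan = Σ processing + (n-1) × setup
= (3 + 10 + 16 + 8) + (4-1)×7
= 37 + 21
= 58 time units


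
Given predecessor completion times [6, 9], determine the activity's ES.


ES = max of all predecessor completion times
Predecessors: [6, 9]
ES = max(6, 9)
= 9


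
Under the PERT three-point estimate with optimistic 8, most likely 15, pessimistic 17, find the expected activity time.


te = (o + 4m + p) / 6
= (8 + 4×15 + 17) / 6
= (8 + 60 + 17) / 6
= 85 / 6
= 14.17


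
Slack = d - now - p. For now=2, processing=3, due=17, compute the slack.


Slack = due - current_time - processing
= 17 - 2 - 3
= 12


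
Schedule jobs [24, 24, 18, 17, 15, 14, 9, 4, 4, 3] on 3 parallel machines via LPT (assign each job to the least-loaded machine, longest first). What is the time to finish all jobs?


Jobs (LPT sorted): [24, 24, 18, 17, 15, 14, 9, 4, 4, 3]
Machines: 3
  J=24 → Machine 1 (load: 0+24=24)
  J=24 → Machine 2 (load: 0+24=24)
  J=18 → Machine 3 (load: 0+18=18)
  J=17 → Machine 3 (load: 18+17=35)
  J=15 → Machine 1 (load: 24+15=39)
  J=14 → Machine 2 (load: 24+14=38)
  J=9 → Machine 3 (load: 35+9=44)
  J=4 → Machine 2 (load: 38+4=42)
  J=4 → Machine 1 (load: 39+4=43)
  J=3 → Machine 2 (load: 42+3=45)
Machine loads: [43, 45, 44]
Makespan = max = 45 time units


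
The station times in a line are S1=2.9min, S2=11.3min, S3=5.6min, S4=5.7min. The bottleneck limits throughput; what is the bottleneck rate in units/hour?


Bottleneck = longest station time
Station times: [2.9, 11.3, 5.6, 5.7]
Max = 11.3 min
Rate = 60 / 11.3
= 5.31 units/hour (bottleneck: 11.3min)


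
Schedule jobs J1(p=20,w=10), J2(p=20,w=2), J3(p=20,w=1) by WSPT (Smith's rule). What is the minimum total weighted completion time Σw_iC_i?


WSPT order (by p/w): J1 → J2 → J3
  J1: C=20, w·C=10×20=200
  J2: C=40, w·C=2×40=80
  J3: C=60, w·C=1×60=60
Σ w·C = 340
= 340


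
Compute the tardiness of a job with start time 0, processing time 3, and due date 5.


Completion = start + processing = 0 + 3 = 3
Tardiness = max(0, C - d) = max(0, 3 - 5)
= max(0, -2)
= 0


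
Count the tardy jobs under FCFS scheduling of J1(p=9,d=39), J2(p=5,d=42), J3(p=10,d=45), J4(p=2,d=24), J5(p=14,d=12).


Completion vs due date:
  J1: C=9, d=39 → on time
  J2: C=14, d=42 → on time
  J3: C=24, d=45 → on time
  J4: C=26, d=24 → TARDY
  J5: C=40, d=12 → TARDY
Tardy jobs: J4, J5
Count = 2


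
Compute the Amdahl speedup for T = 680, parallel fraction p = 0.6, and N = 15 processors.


Amdahl's law: T_p = T × ((1-p) + p/N)
= 680 × ((1-0.6) + 0.6/15)
= 680 × (0.40 + 0.0400)
= 680 × 0.4400
= 299.20
Speedup = 680/299.20
= 2.27×


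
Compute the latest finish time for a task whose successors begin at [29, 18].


LF = min of all successor start times
Successors start at: [29, 18]
LF = min(29, 18)
= 18


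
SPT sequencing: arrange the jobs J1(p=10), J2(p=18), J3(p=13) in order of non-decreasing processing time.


SPT: sort by shortest processing time
  J1: p=10
  J3: p=13
  J2: p=18
Order: J1 → J3 → J2


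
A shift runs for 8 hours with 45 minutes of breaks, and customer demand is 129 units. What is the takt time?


Available = 8×60 - 45 = 435 min
Takt time = 435 / 129
= 3.37 min/unit


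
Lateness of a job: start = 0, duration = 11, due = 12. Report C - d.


Completion = 0 + 11 = 11
Lateness = C - d = 11 - 12
= -1


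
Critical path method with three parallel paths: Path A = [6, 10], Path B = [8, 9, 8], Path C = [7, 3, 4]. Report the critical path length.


Path A: 6 + 10 = 16
Path B: 8 + 9 + 8 = 25
Path C: 7 + 3 + 4 = 14
Critical path = longest = max(16, 25, 14)
= 25 (Path B)
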